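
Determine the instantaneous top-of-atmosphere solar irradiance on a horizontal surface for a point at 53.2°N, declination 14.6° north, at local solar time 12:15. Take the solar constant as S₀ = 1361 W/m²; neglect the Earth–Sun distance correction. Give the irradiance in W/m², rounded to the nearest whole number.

1062 W/m²

Hour angle H = 15° × (12.25 − 12) = 3.75°.
With φ = 53.2°, δ = 14.6°, H = 3.75°: sin φ sin δ = 0.2018, cos φ cos δ cos H = 0.5784, so cos θ_z = 0.7802.
Top-of-atmosphere irradiance = S₀ cos θ_z = 1361 × 0.7802 = 1061.85 W/m².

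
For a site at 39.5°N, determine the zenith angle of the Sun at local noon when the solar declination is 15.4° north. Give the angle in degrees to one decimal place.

At local solar noon the hour angle is zero, so the zenith angle is |φ − δ| = |39.5° − (15.4°)| = 24.1°.

24.1°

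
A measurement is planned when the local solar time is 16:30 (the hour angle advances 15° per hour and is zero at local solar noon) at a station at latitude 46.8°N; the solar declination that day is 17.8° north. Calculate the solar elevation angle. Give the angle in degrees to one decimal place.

28.2°

Hour angle H = 15° × (16.5 − 12) = 67.50°.
cos θ_z = sin(46.8°) sin(17.8°) + cos(46.8°) cos(17.8°) cos(67.50°) = 0.2228 + 0.2494 = 0.4722.
θ_z = arccos(0.4722) = 61.82°, so the elevation is 90° − 61.82° = 28.18°.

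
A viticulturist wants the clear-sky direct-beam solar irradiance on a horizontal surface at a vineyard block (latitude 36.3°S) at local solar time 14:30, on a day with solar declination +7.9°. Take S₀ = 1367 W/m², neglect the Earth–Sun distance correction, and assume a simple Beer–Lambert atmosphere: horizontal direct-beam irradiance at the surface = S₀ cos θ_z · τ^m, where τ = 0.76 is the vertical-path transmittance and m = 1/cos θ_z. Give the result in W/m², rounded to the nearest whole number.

459 W/m²

Hour angle H = 15° × (14.5 − 12) = 37.50°.
cos θ_z = sin φ sin δ + cos φ cos δ cos H = (-0.5920)(0.1374) + (0.8059)(0.9905)(0.7934) = 0.5520.
Air mass m = 1/cos θ_z = 1/0.5520 = 1.812; τ^m = 0.76^1.812 = 0.6082.
Surface direct beam = 1367 × 0.5520 × 0.6082 = 458.94 W/m².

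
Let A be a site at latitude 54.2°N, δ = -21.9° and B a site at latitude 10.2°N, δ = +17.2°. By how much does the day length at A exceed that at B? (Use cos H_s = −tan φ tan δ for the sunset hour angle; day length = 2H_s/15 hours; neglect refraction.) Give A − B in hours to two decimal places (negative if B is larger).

-4.94 h

A: H_s = arccos(−tan 54.2° · tan -21.9°) = 56.12°, so 2H_s/15 = 7.4827 h.
B: H_s = arccos(−tan 10.2° · tan 17.2°) = 93.19°, so 2H_s/15 = 12.4253 h.
A − B = 7.4827 − 12.4253 = -4.9426 h.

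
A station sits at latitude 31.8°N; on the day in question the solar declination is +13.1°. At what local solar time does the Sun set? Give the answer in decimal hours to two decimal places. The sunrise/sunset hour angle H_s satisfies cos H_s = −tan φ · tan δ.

18.55 h

−tan φ tan δ = −(0.6200)(0.2327) = -0.1443; H_s = arccos(-0.1443) = 98.30°.
Sunset is at 12 + H_s/15 = 12 + 6.553 = 18.553 h local solar time.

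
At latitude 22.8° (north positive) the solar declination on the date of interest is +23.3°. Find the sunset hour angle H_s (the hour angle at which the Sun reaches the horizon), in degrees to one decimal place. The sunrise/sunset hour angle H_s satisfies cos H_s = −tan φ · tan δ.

The sunset hour angle satisfies cos H_s = −tan φ tan δ = -0.1810, giving H_s = 100.43°.

100.4°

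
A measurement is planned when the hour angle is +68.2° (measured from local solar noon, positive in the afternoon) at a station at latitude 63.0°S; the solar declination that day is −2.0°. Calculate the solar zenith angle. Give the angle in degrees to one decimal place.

78.5°

cos θ_z = sin(-63.0°) sin(-2.0°) + cos(-63.0°) cos(-2.0°) cos(68.20°) = 0.0311 + 0.1685 = 0.1996.
θ_z = arccos(0.1996) = 78.49°.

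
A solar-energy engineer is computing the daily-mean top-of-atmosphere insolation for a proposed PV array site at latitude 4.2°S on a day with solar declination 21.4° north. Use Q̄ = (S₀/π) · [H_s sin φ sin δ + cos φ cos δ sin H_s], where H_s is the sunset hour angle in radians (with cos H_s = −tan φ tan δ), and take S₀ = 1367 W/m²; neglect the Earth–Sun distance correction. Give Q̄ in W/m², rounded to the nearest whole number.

386 W/m²

−tan φ tan δ = −(-0.0734)(0.3919) = 0.0288; H_s = arccos(0.0288) = 88.35°. In radians, H_s = 1.5420.
H_s sin φ sin δ = 1.5420 × -0.0732 × 0.3649 = -0.0412.
cos φ cos δ sin H_s = 0.9973 × 0.9311 × 0.9996 = 0.9282.
Q̄ = (1367/π) × (-0.0412 + 0.9282) = 435.13 × 0.8870 = 385.96 W/m².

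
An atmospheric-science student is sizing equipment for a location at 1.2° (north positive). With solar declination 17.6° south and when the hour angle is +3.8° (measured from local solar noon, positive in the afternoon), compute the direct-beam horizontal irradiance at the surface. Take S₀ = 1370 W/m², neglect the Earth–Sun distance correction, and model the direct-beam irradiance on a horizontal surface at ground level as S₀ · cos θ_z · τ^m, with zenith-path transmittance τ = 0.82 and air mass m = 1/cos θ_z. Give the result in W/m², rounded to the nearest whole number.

With φ = 1.2°, δ = -17.6°, H = 3.80°: sin φ sin δ = -0.0063, cos φ cos δ cos H = 0.9509, so cos θ_z = 0.9446.
Air mass m = 1/cos θ_z = 1/0.9446 = 1.059; τ^m = 0.82^1.059 = 0.8105.
Surface direct beam = 1370 × 0.9446 × 0.8105 = 1048.87 W/m².

1049 W/m²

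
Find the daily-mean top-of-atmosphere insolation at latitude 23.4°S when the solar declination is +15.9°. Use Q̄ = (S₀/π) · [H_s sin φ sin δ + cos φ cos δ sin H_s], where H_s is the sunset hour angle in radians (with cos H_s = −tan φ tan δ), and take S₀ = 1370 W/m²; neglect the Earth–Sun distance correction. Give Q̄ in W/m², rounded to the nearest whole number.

−tan φ tan δ = −(-0.4327)(0.2849) = 0.1233; H_s = arccos(0.1233) = 82.92°. In radians, H_s = 1.4472.
H_s sin φ sin δ = 1.4472 × -0.3971 × 0.2740 = -0.1575.
cos φ cos δ sin H_s = 0.9178 × 0.9617 × 0.9924 = 0.8759.
Q̄ = (1370/π) × (-0.1575 + 0.8759) = 436.08 × 0.7184 = 313.28 W/m².

313 W/m²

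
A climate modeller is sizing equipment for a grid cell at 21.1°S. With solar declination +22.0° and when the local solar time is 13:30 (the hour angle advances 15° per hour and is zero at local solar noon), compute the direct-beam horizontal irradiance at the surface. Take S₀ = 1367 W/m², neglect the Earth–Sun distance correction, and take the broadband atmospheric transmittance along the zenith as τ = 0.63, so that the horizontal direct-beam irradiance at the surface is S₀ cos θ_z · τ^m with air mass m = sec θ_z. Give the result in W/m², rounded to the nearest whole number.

Hour angle H = 15° × (13.5 − 12) = 22.50°.
cos θ_z = sin(-21.1°) sin(22.0°) + cos(-21.1°) cos(22.0°) cos(22.50°) = -0.1349 + 0.7992 = 0.6643.
Air mass m = 1/cos θ_z = 1/0.6643 = 1.505; τ^m = 0.63^1.505 = 0.4989.
Surface direct beam = 1367 × 0.6643 × 0.4989 = 453.05 W/m².

453 W/m²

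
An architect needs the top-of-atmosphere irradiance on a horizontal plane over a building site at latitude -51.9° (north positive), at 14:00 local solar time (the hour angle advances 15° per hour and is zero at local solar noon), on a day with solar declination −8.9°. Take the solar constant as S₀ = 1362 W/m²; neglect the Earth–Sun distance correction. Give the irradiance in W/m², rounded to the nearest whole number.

Hour angle H = 15° × (14 − 12) = 30.00°.
cos θ_z = sin φ sin δ + cos φ cos δ cos H = (-0.7869)(-0.1547) + (0.6170)(0.9880)(0.8660) = 0.6496.
Top-of-atmosphere irradiance = S₀ cos θ_z = 1362 × 0.6496 = 884.76 W/m².

885 W/m²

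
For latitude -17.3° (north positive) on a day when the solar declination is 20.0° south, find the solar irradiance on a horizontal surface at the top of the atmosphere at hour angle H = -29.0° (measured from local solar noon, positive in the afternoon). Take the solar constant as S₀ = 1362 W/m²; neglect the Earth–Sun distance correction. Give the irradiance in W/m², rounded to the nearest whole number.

1207 W/m²

cos θ_z = sin φ sin δ + cos φ cos δ cos H = (-0.2974)(-0.3420) + (0.9548)(0.9397)(0.8746) = 0.8864.
Top-of-atmosphere irradiance = S₀ cos θ_z = 1362 × 0.8864 = 1207.28 W/m².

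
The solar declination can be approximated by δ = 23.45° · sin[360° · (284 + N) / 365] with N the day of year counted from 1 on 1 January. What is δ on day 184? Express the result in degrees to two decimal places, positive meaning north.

+22.97°

360 × (284 + 184) / 365 = 461.589°; sin(461.589°) = 0.9796.
δ = 23.45 × 0.9796 = 22.972° ≈ +22.97°.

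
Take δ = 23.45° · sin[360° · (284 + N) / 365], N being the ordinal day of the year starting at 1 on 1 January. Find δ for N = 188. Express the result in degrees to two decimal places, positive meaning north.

+22.59°

360 × (284 + 188) / 365 = 465.534°; sin(465.534°) = 0.9635.
δ = 23.45 × 0.9635 = 22.594° ≈ +22.59°.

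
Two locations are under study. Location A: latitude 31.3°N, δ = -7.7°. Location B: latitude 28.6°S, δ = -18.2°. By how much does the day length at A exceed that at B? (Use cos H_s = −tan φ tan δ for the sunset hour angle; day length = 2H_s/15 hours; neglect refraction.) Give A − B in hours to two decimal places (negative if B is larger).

-2.01 h

A: H_s = arccos(−tan 31.3° · tan -7.7°) = 85.28°, so 2H_s/15 = 11.3707 h.
B: H_s = arccos(−tan -28.6° · tan -18.2°) = 100.33°, so 2H_s/15 = 13.3773 h.
A − B = 11.3707 − 13.3773 = -2.0066 h.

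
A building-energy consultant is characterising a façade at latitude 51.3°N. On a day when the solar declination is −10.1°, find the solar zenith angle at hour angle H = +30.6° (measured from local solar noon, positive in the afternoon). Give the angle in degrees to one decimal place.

cos θ_z = sin φ sin δ + cos φ cos δ cos H = (0.7804)(-0.1754) + (0.6252)(0.9845)(0.8607) = 0.3929.
θ_z = arccos(0.3929) = 66.86°.

66.9°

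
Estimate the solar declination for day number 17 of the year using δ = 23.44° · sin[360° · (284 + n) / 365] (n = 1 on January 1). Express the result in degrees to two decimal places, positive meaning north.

360 × (284 + 17) / 365 = 296.877°; sin(296.877°) = -0.8920.
δ = 23.44 × -0.8920 = -20.908° ≈ -20.91°.

-20.91°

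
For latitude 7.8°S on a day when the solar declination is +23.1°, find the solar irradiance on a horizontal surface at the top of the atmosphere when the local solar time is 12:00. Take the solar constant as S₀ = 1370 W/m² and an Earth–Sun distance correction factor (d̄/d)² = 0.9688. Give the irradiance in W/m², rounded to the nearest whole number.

1139 W/m²

Hour angle H = 15° × (12 − 12) = 0.00°.
cos θ_z = sin φ sin δ + cos φ cos δ cos H = (-0.1357)(0.3923) + (0.9907)(0.9198)(1.0000) = 0.8580.
Top-of-atmosphere irradiance = S₀ (d̄/d)² cos θ_z = 1370 × 0.9688 × 0.8580 = 1138.79 W/m².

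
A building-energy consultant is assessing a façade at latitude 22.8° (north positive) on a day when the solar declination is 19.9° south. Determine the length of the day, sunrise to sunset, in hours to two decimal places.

10.83 hours

The sunset hour angle satisfies cos H_s = −tan φ tan δ = 0.1522, giving H_s = 81.25°.
Day length = 2 H_s / 15° h⁻¹ = 162.50° / 15 = 10.833 h.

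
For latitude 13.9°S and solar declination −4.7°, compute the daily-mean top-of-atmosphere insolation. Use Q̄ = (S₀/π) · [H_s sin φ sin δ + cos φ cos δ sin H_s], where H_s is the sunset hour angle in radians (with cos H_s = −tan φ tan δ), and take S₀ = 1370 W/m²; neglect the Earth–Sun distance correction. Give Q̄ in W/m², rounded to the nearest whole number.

cos H_s = −tan(-13.9°) · tan(-4.7°) = -0.0203, so H_s = arccos(-0.0203) = 91.16°. In radians, H_s = 1.5910.
H_s sin φ sin δ = 1.5910 × -0.2402 × -0.0819 = 0.0313.
cos φ cos δ sin H_s = 0.9707 × 0.9966 × 0.9998 = 0.9672.
Q̄ = (1370/π) × (0.0313 + 0.9672) = 436.08 × 0.9985 = 435.43 W/m².

435 W/m²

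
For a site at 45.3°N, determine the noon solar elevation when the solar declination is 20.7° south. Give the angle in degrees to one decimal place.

At local solar noon the hour angle is zero, so the elevation is 90° − |φ − δ| = 90° − |45.3° − (-20.7°)| = 90° − 66.0° = 24.0°.

24.0°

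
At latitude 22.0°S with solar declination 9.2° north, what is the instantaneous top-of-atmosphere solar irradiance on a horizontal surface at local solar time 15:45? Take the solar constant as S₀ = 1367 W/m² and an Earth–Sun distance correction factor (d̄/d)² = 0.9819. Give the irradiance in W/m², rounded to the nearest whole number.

Hour angle H = 15° × (15.75 − 12) = 56.25°.
cos θ_z = sin(-22.0°) sin(9.2°) + cos(-22.0°) cos(9.2°) cos(56.25°) = -0.0599 + 0.5085 = 0.4486.
Top-of-atmosphere irradiance = S₀ (d̄/d)² cos θ_z = 1367 × 0.9819 × 0.4486 = 602.14 W/m².

602 W/m²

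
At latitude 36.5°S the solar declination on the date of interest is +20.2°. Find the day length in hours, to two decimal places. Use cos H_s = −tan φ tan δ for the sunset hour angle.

−tan φ tan δ = −(-0.7400)(0.3679) = 0.2722; H_s = arccos(0.2722) = 74.20°.
Day length = 2 H_s / 15° h⁻¹ = 148.40° / 15 = 9.893 h.

9.89 hours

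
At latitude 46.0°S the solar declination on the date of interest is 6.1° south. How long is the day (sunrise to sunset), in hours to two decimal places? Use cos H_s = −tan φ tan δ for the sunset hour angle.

12.85 hours

cos H_s = −tan(-46.0°) · tan(-6.1°) = -0.1107, so H_s = arccos(-0.1107) = 96.36°.
Day length = 2 H_s / 15° h⁻¹ = 192.72° / 15 = 12.848 h.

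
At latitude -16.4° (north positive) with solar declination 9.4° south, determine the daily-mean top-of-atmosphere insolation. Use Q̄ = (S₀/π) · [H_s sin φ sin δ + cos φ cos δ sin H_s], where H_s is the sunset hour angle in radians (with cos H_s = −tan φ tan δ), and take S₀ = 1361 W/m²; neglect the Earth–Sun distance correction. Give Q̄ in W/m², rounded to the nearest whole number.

442 W/m²

−tan φ tan δ = −(-0.2943)(-0.1655) = -0.0487; H_s = arccos(-0.0487) = 92.79°. In radians, H_s = 1.6195.
H_s sin φ sin δ = 1.6195 × -0.2823 × -0.1633 = 0.0747.
cos φ cos δ sin H_s = 0.9593 × 0.9866 × 0.9988 = 0.9453.
Q̄ = (1361/π) × (0.0747 + 0.9453) = 433.22 × 1.0200 = 441.88 W/m².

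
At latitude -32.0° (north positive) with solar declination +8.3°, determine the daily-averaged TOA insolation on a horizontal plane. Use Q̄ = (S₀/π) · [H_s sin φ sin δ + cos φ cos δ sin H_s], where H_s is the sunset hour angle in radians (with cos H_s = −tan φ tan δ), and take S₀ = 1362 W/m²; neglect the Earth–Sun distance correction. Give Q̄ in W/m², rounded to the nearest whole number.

The sunset hour angle satisfies cos H_s = −tan φ tan δ = 0.0912, giving H_s = 84.77°. In radians, H_s = 1.4795.
H_s sin φ sin δ = 1.4795 × -0.5299 × 0.1444 = -0.1132.
cos φ cos δ sin H_s = 0.8480 × 0.9895 × 0.9958 = 0.8356.
Q̄ = (1362/π) × (-0.1132 + 0.8356) = 433.54 × 0.7224 = 313.19 W/m².

313 W/m²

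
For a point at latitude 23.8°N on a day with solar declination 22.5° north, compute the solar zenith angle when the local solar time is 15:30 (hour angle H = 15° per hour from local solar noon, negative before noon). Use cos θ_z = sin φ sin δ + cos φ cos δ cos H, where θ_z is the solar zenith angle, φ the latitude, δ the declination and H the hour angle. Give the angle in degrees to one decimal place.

48.0°

Hour angle H = 15° × (15.5 − 12) = 52.50°.
cos θ_z = sin(23.8°) sin(22.5°) + cos(23.8°) cos(22.5°) cos(52.50°) = 0.1544 + 0.5146 = 0.6690.
θ_z = arccos(0.6690) = 48.01°.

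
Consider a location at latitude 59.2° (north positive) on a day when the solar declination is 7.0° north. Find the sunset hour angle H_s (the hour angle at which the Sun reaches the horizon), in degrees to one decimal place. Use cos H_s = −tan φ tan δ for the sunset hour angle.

The sunset hour angle satisfies cos H_s = −tan φ tan δ = -0.2060, giving H_s = 101.89°.

101.9°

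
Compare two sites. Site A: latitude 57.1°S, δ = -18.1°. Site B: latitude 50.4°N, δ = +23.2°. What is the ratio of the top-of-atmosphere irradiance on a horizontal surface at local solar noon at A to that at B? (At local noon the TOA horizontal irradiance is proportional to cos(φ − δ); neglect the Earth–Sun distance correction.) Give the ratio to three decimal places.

0.874

A: cos θ_z = cos(-57.1° − (-18.1°)) = 0.7771.
B: cos θ_z = cos(50.4° − (23.2°)) = 0.8894.
Ratio A/B = 0.7771 / 0.8894 = 0.8737.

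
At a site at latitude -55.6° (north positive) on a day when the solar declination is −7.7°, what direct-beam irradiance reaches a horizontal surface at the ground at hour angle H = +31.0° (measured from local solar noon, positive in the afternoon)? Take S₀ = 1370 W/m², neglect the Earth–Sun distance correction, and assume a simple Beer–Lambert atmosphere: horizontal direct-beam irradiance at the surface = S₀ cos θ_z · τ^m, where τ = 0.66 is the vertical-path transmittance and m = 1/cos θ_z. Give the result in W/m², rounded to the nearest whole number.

With φ = -55.6°, δ = -7.7°, H = 31.00°: sin φ sin δ = 0.1106, cos φ cos δ cos H = 0.4799, so cos θ_z = 0.5905.
Air mass m = 1/cos θ_z = 1/0.5905 = 1.693; τ^m = 0.66^1.693 = 0.4949.
Surface direct beam = 1370 × 0.5905 × 0.4949 = 400.37 W/m².

400 W/m²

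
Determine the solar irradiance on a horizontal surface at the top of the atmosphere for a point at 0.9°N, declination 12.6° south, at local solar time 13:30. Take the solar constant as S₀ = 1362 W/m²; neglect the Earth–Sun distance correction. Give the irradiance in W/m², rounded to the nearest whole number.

1223 W/m²

Hour angle H = 15° × (13.5 − 12) = 22.50°.
cos θ_z = sin(0.9°) sin(-12.6°) + cos(0.9°) cos(-12.6°) cos(22.50°) = -0.0034 + 0.9015 = 0.8981.
Top-of-atmosphere irradiance = S₀ cos θ_z = 1362 × 0.8981 = 1223.21 W/m².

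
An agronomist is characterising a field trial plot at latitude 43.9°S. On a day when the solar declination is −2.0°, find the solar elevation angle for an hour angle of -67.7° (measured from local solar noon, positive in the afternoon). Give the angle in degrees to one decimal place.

17.3°

With φ = -43.9°, δ = -2.0°, H = -67.70°: sin φ sin δ = 0.0242, cos φ cos δ cos H = 0.2733, so cos θ_z = 0.2975.
θ_z = arccos(0.2975) = 72.69°, so the elevation is 90° − 72.69° = 17.31°.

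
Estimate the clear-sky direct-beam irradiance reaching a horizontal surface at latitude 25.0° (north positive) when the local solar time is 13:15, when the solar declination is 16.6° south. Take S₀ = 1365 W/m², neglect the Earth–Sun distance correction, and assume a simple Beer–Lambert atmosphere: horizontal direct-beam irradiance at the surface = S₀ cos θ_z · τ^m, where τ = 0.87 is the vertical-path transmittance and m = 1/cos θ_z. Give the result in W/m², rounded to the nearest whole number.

Hour angle H = 15° × (13.25 − 12) = 18.75°.
cos θ_z = sin φ sin δ + cos φ cos δ cos H = (0.4226)(-0.2857) + (0.9063)(0.9583)(0.9469) = 0.7017.
Air mass m = 1/cos θ_z = 1/0.7017 = 1.425; τ^m = 0.87^1.425 = 0.8200.
Surface direct beam = 1365 × 0.7017 × 0.8200 = 785.41 W/m².

785 W/m²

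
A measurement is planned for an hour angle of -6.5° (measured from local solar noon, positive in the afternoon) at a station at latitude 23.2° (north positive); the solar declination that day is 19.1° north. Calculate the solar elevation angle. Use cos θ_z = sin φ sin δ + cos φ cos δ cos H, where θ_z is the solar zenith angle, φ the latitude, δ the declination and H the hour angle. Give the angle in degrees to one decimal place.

82.7°

cos θ_z = sin φ sin δ + cos φ cos δ cos H = (0.3939)(0.3272) + (0.9191)(0.9449)(0.9936) = 0.9918.
θ_z = arccos(0.9918) = 7.34°, so the elevation is 90° − 7.34° = 82.66°.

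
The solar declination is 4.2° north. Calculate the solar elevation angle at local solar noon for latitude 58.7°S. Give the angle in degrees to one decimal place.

27.1°

At local solar noon the hour angle is zero, so the elevation is 90° − |φ − δ| = 90° − |-58.7° − (4.2°)| = 90° − 62.9° = 27.1°.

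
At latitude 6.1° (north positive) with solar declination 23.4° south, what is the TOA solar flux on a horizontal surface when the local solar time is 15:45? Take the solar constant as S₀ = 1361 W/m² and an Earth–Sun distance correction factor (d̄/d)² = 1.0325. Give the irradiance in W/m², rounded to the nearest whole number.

Hour angle H = 15° × (15.75 − 12) = 56.25°.
With φ = 6.1°, δ = -23.4°, H = 56.25°: sin φ sin δ = -0.0422, cos φ cos δ cos H = 0.5070, so cos θ_z = 0.4648.
Top-of-atmosphere irradiance = S₀ (d̄/d)² cos θ_z = 1361 × 1.0325 × 0.4648 = 653.15 W/m².

653 W/m²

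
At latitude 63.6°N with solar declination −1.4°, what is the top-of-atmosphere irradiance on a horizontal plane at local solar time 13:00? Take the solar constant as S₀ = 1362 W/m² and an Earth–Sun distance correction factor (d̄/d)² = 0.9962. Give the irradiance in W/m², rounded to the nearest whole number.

Hour angle H = 15° × (13 − 12) = 15.00°.
cos θ_z = sin φ sin δ + cos φ cos δ cos H = (0.8957)(-0.0244) + (0.4446)(0.9997)(0.9659) = 0.4075.
Top-of-atmosphere irradiance = S₀ (d̄/d)² cos θ_z = 1362 × 0.9962 × 0.4075 = 552.91 W/m².

553 W/m²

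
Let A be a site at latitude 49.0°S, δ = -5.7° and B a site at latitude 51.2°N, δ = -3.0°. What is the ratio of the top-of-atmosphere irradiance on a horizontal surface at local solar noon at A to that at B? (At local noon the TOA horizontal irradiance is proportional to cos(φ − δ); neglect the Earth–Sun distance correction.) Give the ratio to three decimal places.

1.244

A: cos θ_z = cos(-49.0° − (-5.7°)) = 0.7278.
B: cos θ_z = cos(51.2° − (-3.0°)) = 0.5850.
Ratio A/B = 0.7278 / 0.5850 = 1.2441.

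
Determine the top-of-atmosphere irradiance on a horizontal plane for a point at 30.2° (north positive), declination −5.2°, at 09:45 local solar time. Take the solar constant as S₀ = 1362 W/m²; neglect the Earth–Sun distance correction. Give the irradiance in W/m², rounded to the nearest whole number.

913 W/m²

Hour angle H = 15° × (9.75 − 12) = -33.75°.
cos θ_z = sin(30.2°) sin(-5.2°) + cos(30.2°) cos(-5.2°) cos(-33.75°) = -0.0456 + 0.7157 = 0.6701.
Top-of-atmosphere irradiance = S₀ cos θ_z = 1362 × 0.6701 = 912.68 W/m².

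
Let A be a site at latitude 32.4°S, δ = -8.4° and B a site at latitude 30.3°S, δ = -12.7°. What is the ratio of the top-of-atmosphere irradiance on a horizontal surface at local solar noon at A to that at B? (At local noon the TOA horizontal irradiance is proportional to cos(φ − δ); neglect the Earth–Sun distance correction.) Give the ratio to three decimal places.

0.958

A: cos θ_z = cos(-32.4° − (-8.4°)) = 0.9135.
B: cos θ_z = cos(-30.3° − (-12.7°)) = 0.9532.
Ratio A/B = 0.9135 / 0.9532 = 0.9584.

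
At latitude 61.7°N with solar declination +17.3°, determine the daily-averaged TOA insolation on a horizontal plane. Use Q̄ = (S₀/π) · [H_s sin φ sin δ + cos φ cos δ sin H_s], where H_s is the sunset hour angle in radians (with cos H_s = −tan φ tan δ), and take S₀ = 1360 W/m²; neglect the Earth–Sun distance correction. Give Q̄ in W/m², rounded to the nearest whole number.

The sunset hour angle satisfies cos H_s = −tan φ tan δ = -0.5785, giving H_s = 125.35°. In radians, H_s = 2.1878.
H_s sin φ sin δ = 2.1878 × 0.8805 × 0.2974 = 0.5729.
cos φ cos δ sin H_s = 0.4741 × 0.9548 × 0.8156 = 0.3692.
Q̄ = (1360/π) × (0.5729 + 0.3692) = 432.90 × 0.9421 = 407.84 W/m².

408 W/m²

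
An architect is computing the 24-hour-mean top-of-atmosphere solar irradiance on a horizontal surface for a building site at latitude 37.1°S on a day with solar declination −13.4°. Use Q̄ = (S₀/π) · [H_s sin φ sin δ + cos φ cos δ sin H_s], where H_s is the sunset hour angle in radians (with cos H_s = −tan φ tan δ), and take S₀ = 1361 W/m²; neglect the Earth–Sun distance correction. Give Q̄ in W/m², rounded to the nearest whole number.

437 W/m²

cos H_s = −tan(-37.1°) · tan(-13.4°) = -0.1802, so H_s = arccos(-0.1802) = 100.38°. In radians, H_s = 1.7520.
H_s sin φ sin δ = 1.7520 × -0.6032 × -0.2317 = 0.2449.
cos φ cos δ sin H_s = 0.7976 × 0.9728 × 0.9836 = 0.7632.
Q̄ = (1361/π) × (0.2449 + 0.7632) = 433.22 × 1.0081 = 436.73 W/m².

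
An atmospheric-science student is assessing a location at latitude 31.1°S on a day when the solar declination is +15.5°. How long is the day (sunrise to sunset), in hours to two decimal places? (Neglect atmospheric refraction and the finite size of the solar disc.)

The sunset hour angle satisfies cos H_s = −tan φ tan δ = 0.1673, giving H_s = 80.37°.
Day length = 2 H_s / 15° h⁻¹ = 160.74° / 15 = 10.716 h.

10.72 hours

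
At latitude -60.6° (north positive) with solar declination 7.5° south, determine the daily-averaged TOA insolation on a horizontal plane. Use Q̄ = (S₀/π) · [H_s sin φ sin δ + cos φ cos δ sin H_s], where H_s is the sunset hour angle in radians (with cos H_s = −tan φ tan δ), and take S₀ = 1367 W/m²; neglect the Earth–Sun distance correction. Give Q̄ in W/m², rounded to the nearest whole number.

The sunset hour angle satisfies cos H_s = −tan φ tan δ = -0.2336, giving H_s = 103.51°. In radians, H_s = 1.8066.
H_s sin φ sin δ = 1.8066 × -0.8712 × -0.1305 = 0.2054.
cos φ cos δ sin H_s = 0.4909 × 0.9914 × 0.9723 = 0.4732.
Q̄ = (1367/π) × (0.2054 + 0.4732) = 435.13 × 0.6786 = 295.28 W/m².

295 W/m²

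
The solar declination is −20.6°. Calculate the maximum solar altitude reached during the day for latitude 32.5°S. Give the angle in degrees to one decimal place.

At local solar noon the hour angle is zero, so the elevation is 90° − |φ − δ| = 90° − |-32.5° − (-20.6°)| = 90° − 11.9° = 78.1°.

78.1°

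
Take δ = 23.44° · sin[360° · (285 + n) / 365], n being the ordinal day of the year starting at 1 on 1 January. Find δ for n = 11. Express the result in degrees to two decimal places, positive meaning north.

-21.74°

360 × (285 + 11) / 365 = 291.945°; sin(291.945°) = -0.9275.
δ = 23.44 × -0.9275 = -21.741° ≈ -21.74°.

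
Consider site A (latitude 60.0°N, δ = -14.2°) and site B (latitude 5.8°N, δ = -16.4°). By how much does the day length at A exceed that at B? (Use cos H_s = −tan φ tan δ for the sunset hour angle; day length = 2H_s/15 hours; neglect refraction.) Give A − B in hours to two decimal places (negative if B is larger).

-3.24 h

A: H_s = arccos(−tan 60.0° · tan -14.2°) = 64.01°, so 2H_s/15 = 8.5347 h.
B: H_s = arccos(−tan 5.8° · tan -16.4°) = 88.29°, so 2H_s/15 = 11.7720 h.
A − B = 8.5347 − 11.7720 = -3.2373 h.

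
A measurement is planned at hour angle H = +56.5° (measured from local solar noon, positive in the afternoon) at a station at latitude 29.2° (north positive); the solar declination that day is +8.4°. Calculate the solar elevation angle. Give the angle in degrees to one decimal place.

cos θ_z = sin φ sin δ + cos φ cos δ cos H = (0.4879)(0.1461) + (0.8729)(0.9893)(0.5519) = 0.5479.
θ_z = arccos(0.5479) = 56.78°, so the elevation is 90° − 56.78° = 33.22°.

33.2°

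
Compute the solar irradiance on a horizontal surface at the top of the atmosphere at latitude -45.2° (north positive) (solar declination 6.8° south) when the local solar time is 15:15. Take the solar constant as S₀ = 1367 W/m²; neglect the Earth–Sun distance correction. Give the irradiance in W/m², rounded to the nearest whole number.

745 W/m²

Hour angle H = 15° × (15.25 − 12) = 48.75°.
cos θ_z = sin φ sin δ + cos φ cos δ cos H = (-0.7096)(-0.1184) + (0.7046)(0.9930)(0.6593) = 0.5453.
Top-of-atmosphere irradiance = S₀ cos θ_z = 1367 × 0.5453 = 745.43 W/m².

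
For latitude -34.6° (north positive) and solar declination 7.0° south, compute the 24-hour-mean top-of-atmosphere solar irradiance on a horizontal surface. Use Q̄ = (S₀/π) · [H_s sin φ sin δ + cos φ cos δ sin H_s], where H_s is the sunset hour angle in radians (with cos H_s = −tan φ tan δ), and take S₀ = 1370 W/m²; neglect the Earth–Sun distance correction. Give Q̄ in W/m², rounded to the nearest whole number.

cos H_s = −tan(-34.6°) · tan(-7.0°) = -0.0847, so H_s = arccos(-0.0847) = 94.86°. In radians, H_s = 1.6556.
H_s sin φ sin δ = 1.6556 × -0.5678 × -0.1219 = 0.1146.
cos φ cos δ sin H_s = 0.8231 × 0.9925 × 0.9964 = 0.8140.
Q̄ = (1370/π) × (0.1146 + 0.8140) = 436.08 × 0.9286 = 404.94 W/m².

405 W/m²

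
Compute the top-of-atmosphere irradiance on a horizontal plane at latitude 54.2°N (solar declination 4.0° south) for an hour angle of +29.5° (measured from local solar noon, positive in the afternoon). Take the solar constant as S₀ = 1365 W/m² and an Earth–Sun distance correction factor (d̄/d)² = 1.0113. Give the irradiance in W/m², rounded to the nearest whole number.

623 W/m²

With φ = 54.2°, δ = -4.0°, H = 29.50°: sin φ sin δ = -0.0566, cos φ cos δ cos H = 0.5079, so cos θ_z = 0.4513.
Top-of-atmosphere irradiance = S₀ (d̄/d)² cos θ_z = 1365 × 1.0113 × 0.4513 = 622.99 W/m².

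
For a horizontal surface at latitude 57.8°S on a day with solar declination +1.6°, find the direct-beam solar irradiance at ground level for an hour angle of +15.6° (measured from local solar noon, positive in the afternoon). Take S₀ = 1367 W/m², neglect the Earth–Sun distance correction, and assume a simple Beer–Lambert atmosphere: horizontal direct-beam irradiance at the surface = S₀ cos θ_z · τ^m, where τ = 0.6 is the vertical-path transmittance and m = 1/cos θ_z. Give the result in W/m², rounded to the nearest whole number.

With φ = -57.8°, δ = 1.6°, H = 15.60°: sin φ sin δ = -0.0236, cos φ cos δ cos H = 0.5130, so cos θ_z = 0.4894.
Air mass m = 1/cos θ_z = 1/0.4894 = 2.043; τ^m = 0.6^2.043 = 0.3522.
Surface direct beam = 1367 × 0.4894 × 0.3522 = 235.63 W/m².

236 W/m²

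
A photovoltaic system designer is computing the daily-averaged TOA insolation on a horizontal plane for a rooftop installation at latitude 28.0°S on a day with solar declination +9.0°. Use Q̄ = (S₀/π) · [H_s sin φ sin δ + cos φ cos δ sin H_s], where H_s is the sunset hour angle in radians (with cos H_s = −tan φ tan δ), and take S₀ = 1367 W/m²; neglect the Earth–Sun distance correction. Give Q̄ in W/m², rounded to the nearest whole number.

cos H_s = −tan(-28.0°) · tan(9.0°) = 0.0842, so H_s = arccos(0.0842) = 85.17°. In radians, H_s = 1.4865.
H_s sin φ sin δ = 1.4865 × -0.4695 × 0.1564 = -0.1092.
cos φ cos δ sin H_s = 0.8829 × 0.9877 × 0.9964 = 0.8689.
Q̄ = (1367/π) × (-0.1092 + 0.8689) = 435.13 × 0.7597 = 330.57 W/m².

331 W/m²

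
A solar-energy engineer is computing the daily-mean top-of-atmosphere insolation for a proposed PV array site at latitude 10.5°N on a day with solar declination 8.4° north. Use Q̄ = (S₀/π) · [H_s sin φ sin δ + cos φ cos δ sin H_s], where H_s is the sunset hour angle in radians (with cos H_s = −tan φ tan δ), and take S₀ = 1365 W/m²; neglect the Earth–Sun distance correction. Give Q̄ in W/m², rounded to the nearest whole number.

−tan φ tan δ = −(0.1853)(0.1477) = -0.0274; H_s = arccos(-0.0274) = 91.57°. In radians, H_s = 1.5982.
H_s sin φ sin δ = 1.5982 × 0.1822 × 0.1461 = 0.0425.
cos φ cos δ sin H_s = 0.9833 × 0.9893 × 0.9996 = 0.9724.
Q̄ = (1365/π) × (0.0425 + 0.9724) = 434.49 × 1.0149 = 440.96 W/m².

441 W/m²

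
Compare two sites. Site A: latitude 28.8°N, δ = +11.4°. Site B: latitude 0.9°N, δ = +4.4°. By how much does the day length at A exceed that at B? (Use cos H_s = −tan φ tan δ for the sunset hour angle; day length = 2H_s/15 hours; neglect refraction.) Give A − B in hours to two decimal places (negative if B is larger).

+0.84 h

A: H_s = arccos(−tan 28.8° · tan 11.4°) = 96.36°, so 2H_s/15 = 12.8480 h.
B: H_s = arccos(−tan 0.9° · tan 4.4°) = 90.07°, so 2H_s/15 = 12.0093 h.
A − B = 12.8480 − 12.0093 = 0.8387 h.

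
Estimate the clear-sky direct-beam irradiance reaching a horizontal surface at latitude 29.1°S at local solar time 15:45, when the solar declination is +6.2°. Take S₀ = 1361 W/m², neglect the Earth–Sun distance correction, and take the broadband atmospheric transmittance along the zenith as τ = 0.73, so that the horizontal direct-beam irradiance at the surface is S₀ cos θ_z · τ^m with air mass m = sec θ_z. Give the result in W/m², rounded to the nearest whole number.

Hour angle H = 15° × (15.75 − 12) = 56.25°.
cos θ_z = sin φ sin δ + cos φ cos δ cos H = (-0.4863)(0.1080) + (0.8738)(0.9942)(0.5556) = 0.4301.
Air mass m = 1/cos θ_z = 1/0.4301 = 2.325; τ^m = 0.73^2.325 = 0.4811.
Surface direct beam = 1361 × 0.4301 × 0.4811 = 281.62 W/m².

282 W/m²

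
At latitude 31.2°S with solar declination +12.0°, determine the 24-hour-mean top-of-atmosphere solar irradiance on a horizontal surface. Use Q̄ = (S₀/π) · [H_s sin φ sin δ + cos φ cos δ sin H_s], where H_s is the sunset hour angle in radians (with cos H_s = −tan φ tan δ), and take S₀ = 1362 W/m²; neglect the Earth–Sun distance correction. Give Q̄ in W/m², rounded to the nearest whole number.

292 W/m²

The sunset hour angle satisfies cos H_s = −tan φ tan δ = 0.1287, giving H_s = 82.61°. In radians, H_s = 1.4418.
H_s sin φ sin δ = 1.4418 × -0.5180 × 0.2079 = -0.1553.
cos φ cos δ sin H_s = 0.8554 × 0.9781 × 0.9917 = 0.8297.
Q̄ = (1362/π) × (-0.1553 + 0.8297) = 433.54 × 0.6744 = 292.38 W/m².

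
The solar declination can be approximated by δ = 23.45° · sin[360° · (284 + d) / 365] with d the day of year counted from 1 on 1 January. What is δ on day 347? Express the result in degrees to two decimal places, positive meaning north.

-23.24°

360 × (284 + 347) / 365 = 622.356°; sin(622.356°) = -0.9911.
δ = 23.45 × -0.9911 = -23.241° ≈ -23.24°.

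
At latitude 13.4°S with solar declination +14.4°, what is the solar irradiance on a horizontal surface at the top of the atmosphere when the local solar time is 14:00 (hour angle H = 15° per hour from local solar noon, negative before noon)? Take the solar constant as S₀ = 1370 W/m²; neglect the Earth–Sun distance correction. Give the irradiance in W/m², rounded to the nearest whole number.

Hour angle H = 15° × (14 − 12) = 30.00°.
cos θ_z = sin φ sin δ + cos φ cos δ cos H = (-0.2317)(0.2487) + (0.9728)(0.9686)(0.8660) = 0.7584.
Top-of-atmosphere irradiance = S₀ cos θ_z = 1370 × 0.7584 = 1039.01 W/m².

1039 W/m²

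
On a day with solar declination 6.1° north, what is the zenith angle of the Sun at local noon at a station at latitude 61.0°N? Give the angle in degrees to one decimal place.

At local solar noon the hour angle is zero, so the zenith angle is |φ − δ| = |61.0° − (6.1°)| = 54.9°.

54.9°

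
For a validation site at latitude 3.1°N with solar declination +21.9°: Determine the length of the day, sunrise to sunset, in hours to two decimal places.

12.17 hours

cos H_s = −tan(3.1°) · tan(21.9°) = -0.0218, so H_s = arccos(-0.0218) = 91.25°.
Day length = 2 H_s / 15° h⁻¹ = 182.50° / 15 = 12.167 h.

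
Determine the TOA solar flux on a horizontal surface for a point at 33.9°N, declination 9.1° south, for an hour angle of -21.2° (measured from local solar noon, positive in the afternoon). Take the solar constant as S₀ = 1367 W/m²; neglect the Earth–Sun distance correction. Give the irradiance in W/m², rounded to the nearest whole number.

With φ = 33.9°, δ = -9.1°, H = -21.20°: sin φ sin δ = -0.0882, cos φ cos δ cos H = 0.7641, so cos θ_z = 0.6759.
Top-of-atmosphere irradiance = S₀ cos θ_z = 1367 × 0.6759 = 923.96 W/m².

924 W/m²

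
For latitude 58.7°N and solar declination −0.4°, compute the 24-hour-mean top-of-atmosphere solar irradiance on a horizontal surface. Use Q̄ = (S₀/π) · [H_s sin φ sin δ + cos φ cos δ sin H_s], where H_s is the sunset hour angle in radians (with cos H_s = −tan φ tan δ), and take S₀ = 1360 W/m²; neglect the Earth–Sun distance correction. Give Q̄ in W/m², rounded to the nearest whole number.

cos H_s = −tan(58.7°) · tan(-0.4°) = 0.0115, so H_s = arccos(0.0115) = 89.34°. In radians, H_s = 1.5593.
H_s sin φ sin δ = 1.5593 × 0.8545 × -0.0070 = -0.0093.
cos φ cos δ sin H_s = 0.5195 × 1.0000 × 0.9999 = 0.5194.
Q̄ = (1360/π) × (-0.0093 + 0.5194) = 432.90 × 0.5101 = 220.82 W/m².

221 W/m²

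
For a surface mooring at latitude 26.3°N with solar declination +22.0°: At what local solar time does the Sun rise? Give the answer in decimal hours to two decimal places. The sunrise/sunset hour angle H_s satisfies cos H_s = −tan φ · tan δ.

cos H_s = −tan(26.3°) · tan(22.0°) = -0.1997, so H_s = arccos(-0.1997) = 101.52°.
Sunrise is at 12 − H_s/15 = 12 − 6.768 = 5.232 h local solar time.

5.23 h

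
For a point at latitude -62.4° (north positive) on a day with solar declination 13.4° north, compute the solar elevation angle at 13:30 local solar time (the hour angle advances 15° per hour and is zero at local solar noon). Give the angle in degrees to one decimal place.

12.2°

Hour angle H = 15° × (13.5 − 12) = 22.50°.
cos θ_z = sin(-62.4°) sin(13.4°) + cos(-62.4°) cos(13.4°) cos(22.50°) = -0.2054 + 0.4164 = 0.2110.
θ_z = arccos(0.2110) = 77.82°, so the elevation is 90° − 77.82° = 12.18°.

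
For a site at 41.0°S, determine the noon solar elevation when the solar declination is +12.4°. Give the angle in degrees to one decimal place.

At local solar noon the hour angle is zero, so the elevation is 90° − |φ − δ| = 90° − |-41.0° − (12.4°)| = 90° − 53.4° = 36.6°.

36.6°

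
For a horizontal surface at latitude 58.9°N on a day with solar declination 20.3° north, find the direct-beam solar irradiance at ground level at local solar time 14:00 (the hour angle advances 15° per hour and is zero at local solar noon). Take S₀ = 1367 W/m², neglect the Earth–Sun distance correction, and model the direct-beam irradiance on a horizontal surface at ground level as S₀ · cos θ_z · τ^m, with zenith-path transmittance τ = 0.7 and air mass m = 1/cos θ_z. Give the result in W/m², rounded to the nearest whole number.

Hour angle H = 15° × (14 − 12) = 30.00°.
cos θ_z = sin φ sin δ + cos φ cos δ cos H = (0.8563)(0.3469) + (0.5165)(0.9379)(0.8660) = 0.7166.
Air mass m = 1/cos θ_z = 1/0.7166 = 1.395; τ^m = 0.7^1.395 = 0.6080.
Surface direct beam = 1367 × 0.7166 × 0.6080 = 595.59 W/m².

596 W/m²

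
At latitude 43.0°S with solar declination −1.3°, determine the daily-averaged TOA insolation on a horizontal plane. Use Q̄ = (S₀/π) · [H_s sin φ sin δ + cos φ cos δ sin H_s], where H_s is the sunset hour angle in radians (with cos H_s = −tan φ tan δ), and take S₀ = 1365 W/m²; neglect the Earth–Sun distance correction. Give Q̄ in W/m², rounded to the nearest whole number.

−tan φ tan δ = −(-0.9325)(-0.0227) = -0.0212; H_s = arccos(-0.0212) = 91.21°. In radians, H_s = 1.5919.
H_s sin φ sin δ = 1.5919 × -0.6820 × -0.0227 = 0.0246.
cos φ cos δ sin H_s = 0.7314 × 0.9997 × 0.9998 = 0.7310.
Q̄ = (1365/π) × (0.0246 + 0.7310) = 434.49 × 0.7556 = 328.30 W/m².

328 W/m²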